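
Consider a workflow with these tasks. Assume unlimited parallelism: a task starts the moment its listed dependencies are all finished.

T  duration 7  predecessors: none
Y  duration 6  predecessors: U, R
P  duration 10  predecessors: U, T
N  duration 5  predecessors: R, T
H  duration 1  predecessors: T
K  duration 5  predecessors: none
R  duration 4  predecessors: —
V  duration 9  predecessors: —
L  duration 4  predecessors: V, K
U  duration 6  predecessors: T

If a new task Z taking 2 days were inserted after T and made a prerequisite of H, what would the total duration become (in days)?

23

Originally the project takes 23 days.
With Z inserted, H now waits for max(T, Z).
New critical path: T→U→P = 7+6+10 = 23 ⇒ 23 days.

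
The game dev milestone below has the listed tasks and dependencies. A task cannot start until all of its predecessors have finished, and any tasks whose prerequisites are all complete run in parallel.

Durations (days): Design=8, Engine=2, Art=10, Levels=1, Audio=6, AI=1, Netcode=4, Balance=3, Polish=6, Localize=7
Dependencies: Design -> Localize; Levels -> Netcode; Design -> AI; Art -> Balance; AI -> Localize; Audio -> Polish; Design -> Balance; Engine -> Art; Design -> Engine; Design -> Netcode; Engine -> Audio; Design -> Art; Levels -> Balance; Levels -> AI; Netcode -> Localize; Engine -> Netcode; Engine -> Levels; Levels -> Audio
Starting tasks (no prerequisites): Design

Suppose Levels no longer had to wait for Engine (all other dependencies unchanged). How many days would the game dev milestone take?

23

Before: longest chain Design→Engine→Art→Balance = 8+2+10+3 = 23, finish 23.
Without Engine→Levels, Levels's earliest start moves from 10 to 0.
New critical path: Design→Engine→Art→Balance = 8+2+10+3 = 23 ⇒ 23 days.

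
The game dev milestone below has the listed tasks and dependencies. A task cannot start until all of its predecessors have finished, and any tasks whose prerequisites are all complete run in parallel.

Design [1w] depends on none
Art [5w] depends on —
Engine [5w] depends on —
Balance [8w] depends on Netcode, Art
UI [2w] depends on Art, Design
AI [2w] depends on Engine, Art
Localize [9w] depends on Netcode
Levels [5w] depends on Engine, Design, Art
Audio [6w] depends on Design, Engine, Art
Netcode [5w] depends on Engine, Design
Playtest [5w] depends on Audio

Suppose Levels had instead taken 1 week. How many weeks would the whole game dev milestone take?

Actual critical path: Engine→Netcode→Localize = 5+5+9 = 19 ⇒ 19 weeks.
The longest path through Levels is only 10 weeks, so Levels has float 9.
The critical path is still Engine→Netcode→Localize; finish is now 19 weeks.

19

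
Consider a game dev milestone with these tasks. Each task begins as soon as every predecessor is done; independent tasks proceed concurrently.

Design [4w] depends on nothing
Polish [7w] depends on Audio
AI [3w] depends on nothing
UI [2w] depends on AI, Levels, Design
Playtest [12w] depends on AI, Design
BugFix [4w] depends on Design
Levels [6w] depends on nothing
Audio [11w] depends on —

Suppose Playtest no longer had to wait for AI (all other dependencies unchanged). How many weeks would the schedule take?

18

Before: longest chain Audio→Polish = 11+7 = 18, finish 18.
Dropping AI→Playtest doesn't change Playtest's earliest start (4); another predecessor still binds.
New critical path: Audio→Polish = 11+7 = 18 ⇒ 18 weeks.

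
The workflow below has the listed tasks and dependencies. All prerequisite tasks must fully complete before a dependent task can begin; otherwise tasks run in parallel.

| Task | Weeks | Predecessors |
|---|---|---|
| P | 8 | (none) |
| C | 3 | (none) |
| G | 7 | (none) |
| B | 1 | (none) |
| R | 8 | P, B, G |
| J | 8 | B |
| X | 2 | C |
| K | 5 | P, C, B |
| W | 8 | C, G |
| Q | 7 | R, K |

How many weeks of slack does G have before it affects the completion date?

The longest chain is P→R→Q = 8+8+7 = 23; overall finish 23 weeks.
The longest chain containing G totals 22 weeks.
So G can slip 8 − 7 = 1 week.

1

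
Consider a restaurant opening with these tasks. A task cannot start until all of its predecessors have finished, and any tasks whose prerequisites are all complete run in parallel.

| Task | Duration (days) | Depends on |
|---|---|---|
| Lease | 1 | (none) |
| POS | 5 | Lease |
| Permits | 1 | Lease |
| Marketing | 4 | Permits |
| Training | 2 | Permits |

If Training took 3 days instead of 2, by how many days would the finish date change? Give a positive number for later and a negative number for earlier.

0

Actual critical path: Lease→Permits→Marketing = 1+1+4 = 6 ⇒ 6 days.
The longest path through Training is only 4 days, so Training has float 2.
The critical path is still Lease→Permits→Marketing; finish is now 6 days.
Change in finish: 6 − 6 = +0 days.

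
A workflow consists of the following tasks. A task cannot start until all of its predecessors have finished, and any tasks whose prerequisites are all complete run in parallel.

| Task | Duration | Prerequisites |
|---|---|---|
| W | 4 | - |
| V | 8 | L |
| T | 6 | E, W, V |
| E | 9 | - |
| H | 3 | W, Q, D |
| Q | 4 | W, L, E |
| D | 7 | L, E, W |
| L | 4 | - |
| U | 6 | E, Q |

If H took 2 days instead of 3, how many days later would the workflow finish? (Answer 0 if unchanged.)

0

Actual critical path: E→D→H = 9+7+3 = 19 ⇒ 19 days.
Since H is critical, the -1 change carries straight to that chain (now 18 days).
New critical path: E→Q→U = 9+4+6 = 19 ⇒ 19 days.
Change in finish: 19 − 19 = +0 days.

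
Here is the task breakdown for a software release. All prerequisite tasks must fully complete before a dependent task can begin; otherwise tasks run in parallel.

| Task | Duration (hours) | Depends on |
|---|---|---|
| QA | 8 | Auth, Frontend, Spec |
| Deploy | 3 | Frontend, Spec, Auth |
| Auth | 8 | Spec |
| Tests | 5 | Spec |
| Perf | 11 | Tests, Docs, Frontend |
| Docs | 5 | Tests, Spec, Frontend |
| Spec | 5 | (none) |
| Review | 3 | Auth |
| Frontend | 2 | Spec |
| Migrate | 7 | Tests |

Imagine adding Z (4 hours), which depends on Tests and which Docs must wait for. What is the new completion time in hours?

30

Originally the plan takes 26 hours.
With Z inserted, Docs now waits for max(Tests, Spec, Frontend, Z).
New critical path: Spec→Tests→Z→Docs→Perf = 5+5+4+5+11 = 30 ⇒ 30 hours.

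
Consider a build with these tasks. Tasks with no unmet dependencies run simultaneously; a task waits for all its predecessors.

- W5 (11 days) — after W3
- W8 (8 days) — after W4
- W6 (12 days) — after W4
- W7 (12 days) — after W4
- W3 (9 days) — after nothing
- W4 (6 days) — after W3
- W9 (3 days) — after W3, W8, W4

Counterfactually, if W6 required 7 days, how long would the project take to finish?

Baseline: W3→W4→W6 = 9+6+12 = 27 → 27 days.
Since W6 is critical, the -5 change carries straight to that chain (now 22 days).
New critical path: W3→W4→W7 = 9+6+12 = 27 ⇒ 27 days.

27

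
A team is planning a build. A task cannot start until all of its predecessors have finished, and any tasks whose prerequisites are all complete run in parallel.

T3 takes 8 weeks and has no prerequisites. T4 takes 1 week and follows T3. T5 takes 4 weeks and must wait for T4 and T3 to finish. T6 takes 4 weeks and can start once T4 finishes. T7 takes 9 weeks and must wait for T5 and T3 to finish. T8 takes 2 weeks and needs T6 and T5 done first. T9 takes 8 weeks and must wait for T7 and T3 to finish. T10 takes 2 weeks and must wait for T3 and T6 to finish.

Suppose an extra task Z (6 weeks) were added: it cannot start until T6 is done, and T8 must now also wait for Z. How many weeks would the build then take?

30

Originally the build takes 30 weeks.
With Z inserted, T8 now waits for max(T6, T5, Z).
New critical path: T3→T4→T5→T7→T9 = 8+1+4+9+8 = 30 ⇒ 30 weeks.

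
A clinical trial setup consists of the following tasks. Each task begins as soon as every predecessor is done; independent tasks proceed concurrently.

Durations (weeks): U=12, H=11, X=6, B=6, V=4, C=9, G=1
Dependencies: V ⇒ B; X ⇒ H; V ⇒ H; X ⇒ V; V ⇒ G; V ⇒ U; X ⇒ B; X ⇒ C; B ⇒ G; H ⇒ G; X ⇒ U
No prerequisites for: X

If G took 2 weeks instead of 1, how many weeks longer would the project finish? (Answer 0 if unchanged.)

1

As given, the longest chain is X→V→H→G = 6+4+11+1 = 22, so the finish is 22 weeks.
G lies on that path, so at 2 weeks the path becomes 23 weeks.
That remains the longest chain; total 23 weeks.
Change in finish: 23 − 22 = +1 weeks.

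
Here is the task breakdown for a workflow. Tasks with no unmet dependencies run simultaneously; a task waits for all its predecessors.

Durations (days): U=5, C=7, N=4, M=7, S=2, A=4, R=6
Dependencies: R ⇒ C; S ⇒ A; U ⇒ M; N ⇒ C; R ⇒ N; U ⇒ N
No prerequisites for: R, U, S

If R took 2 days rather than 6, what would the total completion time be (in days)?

16

The binding path is R→N→C = 6+4+7 = 17; finish at 17 days.
Since R is critical, the -4 change carries straight to that chain (now 13 days).
New critical path: U→N→C = 5+4+7 = 16 ⇒ 16 days.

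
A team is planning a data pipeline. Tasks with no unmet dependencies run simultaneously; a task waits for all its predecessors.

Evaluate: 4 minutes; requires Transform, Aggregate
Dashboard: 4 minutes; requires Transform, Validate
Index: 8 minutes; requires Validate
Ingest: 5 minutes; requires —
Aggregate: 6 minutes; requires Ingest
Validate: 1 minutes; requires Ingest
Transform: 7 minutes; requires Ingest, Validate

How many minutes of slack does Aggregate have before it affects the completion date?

Critical path: Ingest→Validate→Transform→Evaluate = 5+1+7+4 = 17, so the finish is 17 minutes.
Aggregate finishes as early as 11 and must finish by 13.
Float = 17 − 15 = 2.

2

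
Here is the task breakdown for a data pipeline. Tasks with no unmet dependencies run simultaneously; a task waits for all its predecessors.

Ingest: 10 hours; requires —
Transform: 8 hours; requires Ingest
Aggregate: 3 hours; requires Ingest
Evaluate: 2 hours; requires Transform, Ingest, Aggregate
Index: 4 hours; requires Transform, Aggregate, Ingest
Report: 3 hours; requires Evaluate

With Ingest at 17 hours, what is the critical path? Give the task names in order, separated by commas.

The binding path is Ingest→Transform→Evaluate→Report = 10+8+2+3 = 23; finish at 23 hours.
Since Ingest is critical, the +7 change carries straight to that chain (now 30 hours).
No other chain overtakes it, so the finish is 30 hours.

Ingest, Transform, Evaluate, Report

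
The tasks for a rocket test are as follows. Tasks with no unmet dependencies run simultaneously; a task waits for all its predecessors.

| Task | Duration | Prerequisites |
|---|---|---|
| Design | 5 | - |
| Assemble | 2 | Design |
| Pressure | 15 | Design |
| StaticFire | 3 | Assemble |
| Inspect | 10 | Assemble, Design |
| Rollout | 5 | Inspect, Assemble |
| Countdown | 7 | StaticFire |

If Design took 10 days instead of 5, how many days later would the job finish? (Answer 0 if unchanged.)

5

As given, the longest chain is Design→Assemble→Inspect→Rollout = 5+2+10+5 = 22, so the finish is 22 days.
Design is on the critical path; changing it to 10 makes that path 27 days.
The critical path is still Design→Assemble→Inspect→Rollout; finish is now 27 days.
Change in finish: 27 − 22 = +5 days.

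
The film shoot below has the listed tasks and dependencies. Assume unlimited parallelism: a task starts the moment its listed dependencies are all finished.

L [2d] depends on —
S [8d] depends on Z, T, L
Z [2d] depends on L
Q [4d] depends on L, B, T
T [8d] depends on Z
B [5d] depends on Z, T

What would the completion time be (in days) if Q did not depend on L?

21

Before: longest chain L→Z→T→B→Q = 2+2+8+5+4 = 21, finish 21.
Dropping L→Q doesn't change Q's earliest start (17); another predecessor still binds.
New critical path: L→Z→T→B→Q = 2+2+8+5+4 = 21 ⇒ 21 days.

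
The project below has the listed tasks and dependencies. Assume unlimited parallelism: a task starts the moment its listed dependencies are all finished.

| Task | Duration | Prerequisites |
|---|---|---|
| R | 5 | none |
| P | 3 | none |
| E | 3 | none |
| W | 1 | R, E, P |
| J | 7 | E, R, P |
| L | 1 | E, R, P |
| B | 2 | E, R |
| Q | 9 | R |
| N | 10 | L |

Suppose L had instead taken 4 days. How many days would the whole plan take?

19

Actual critical path: R→L→N = 5+1+10 = 16 ⇒ 16 days.
L lies on that path, so at 4 days the path becomes 19 days.
That remains the longest chain; total 19 days.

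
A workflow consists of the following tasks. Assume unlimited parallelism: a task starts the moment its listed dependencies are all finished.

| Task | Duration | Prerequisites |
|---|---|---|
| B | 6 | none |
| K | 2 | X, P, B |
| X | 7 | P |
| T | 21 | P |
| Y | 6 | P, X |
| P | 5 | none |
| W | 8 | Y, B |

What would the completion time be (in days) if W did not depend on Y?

26

Before: longest chain P→X→Y→W = 5+7+6+8 = 26, finish 26.
Without Y→W, W's earliest start moves from 18 to 6.
New critical path: P→T = 5+21 = 26 ⇒ 26 days.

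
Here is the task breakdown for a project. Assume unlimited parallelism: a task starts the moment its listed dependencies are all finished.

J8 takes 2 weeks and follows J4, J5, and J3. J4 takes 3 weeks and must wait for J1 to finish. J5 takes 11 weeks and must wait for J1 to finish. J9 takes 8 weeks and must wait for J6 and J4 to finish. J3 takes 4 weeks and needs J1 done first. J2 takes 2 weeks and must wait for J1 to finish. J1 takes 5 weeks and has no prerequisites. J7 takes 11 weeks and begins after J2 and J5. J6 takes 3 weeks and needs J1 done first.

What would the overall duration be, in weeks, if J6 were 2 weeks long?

Critical path before the change: J1→J5→J7 = 5+11+11 = 27 giving 27 weeks.
J6 has 11 weeks of float (longest path through it is 16).
No other chain overtakes it, so the finish is 27 weeks.

27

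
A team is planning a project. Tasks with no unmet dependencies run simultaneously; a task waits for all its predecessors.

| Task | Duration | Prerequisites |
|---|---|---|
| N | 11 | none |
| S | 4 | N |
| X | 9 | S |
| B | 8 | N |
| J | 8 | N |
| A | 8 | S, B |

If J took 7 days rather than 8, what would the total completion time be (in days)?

27

As given, the longest chain is N→B→A = 11+8+8 = 27, so the finish is 27 days.
J has 8 days of float (longest path through it is 19).
No other chain overtakes it, so the finish is 27 days.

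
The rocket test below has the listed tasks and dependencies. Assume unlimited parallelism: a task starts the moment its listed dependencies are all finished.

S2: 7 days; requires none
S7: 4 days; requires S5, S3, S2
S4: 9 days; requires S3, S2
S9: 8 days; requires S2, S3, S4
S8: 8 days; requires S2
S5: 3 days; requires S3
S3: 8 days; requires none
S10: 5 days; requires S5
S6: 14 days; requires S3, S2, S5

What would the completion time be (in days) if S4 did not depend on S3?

With the dependency in place, S3→S4→S9 = 8+9+8 = 25 sets the finish at 25 days.
Without S3→S4, S4's earliest start moves from 8 to 7.
After: S3→S5→S6 = 8+3+14 = 25 → 25 days.

25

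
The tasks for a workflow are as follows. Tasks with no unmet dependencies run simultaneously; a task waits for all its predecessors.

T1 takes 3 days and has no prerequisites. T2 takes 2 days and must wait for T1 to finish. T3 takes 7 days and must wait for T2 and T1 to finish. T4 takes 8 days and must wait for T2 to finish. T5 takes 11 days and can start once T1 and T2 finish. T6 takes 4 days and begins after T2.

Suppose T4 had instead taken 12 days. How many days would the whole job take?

17

The binding path is T1→T2→T5 = 3+2+11 = 16; finish at 16 days.
T4 has 3 days of float (longest path through it is 13).
The binding chain switches to T1→T2→T4 = 3+2+12 = 17; finish 17 days.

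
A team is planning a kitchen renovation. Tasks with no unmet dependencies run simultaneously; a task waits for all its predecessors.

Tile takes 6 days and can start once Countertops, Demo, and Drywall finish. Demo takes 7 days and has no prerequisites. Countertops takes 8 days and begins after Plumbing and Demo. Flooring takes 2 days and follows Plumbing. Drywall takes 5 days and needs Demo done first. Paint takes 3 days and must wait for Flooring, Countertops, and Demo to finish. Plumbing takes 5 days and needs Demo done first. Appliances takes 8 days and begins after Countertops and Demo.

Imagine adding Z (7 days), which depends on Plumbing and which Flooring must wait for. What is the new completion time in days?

Originally the kitchen renovation takes 28 days.
With Z inserted, Flooring now waits for max(Plumbing, Z).
New critical path: Demo→Plumbing→Countertops→Appliances = 7+5+8+8 = 28 ⇒ 28 days.

28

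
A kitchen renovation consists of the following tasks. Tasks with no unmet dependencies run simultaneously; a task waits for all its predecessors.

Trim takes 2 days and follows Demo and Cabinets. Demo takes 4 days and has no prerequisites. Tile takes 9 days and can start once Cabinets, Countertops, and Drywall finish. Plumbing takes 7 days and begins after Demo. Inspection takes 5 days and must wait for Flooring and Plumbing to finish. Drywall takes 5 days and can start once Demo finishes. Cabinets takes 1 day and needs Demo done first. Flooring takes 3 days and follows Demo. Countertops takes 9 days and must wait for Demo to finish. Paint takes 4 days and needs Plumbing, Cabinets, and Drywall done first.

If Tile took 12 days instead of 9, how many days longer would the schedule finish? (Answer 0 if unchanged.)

3

Baseline: Demo→Countertops→Tile = 4+9+9 = 22 → 22 days.
Tile is on the critical path; changing it to 12 makes that path 25 days.
No other chain overtakes it, so the finish is 25 days.
Change in finish: 25 − 22 = +3 days.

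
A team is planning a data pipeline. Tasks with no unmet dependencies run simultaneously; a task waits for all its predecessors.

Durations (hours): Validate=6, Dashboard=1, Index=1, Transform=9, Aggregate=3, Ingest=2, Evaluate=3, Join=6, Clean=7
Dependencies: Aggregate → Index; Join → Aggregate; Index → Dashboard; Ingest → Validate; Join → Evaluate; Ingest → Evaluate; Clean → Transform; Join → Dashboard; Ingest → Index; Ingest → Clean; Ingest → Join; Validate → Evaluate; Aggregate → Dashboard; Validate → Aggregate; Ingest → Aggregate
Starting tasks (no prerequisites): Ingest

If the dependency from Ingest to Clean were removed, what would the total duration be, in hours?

With the dependency in place, Ingest→Clean→Transform = 2+7+9 = 18 sets the finish at 18 hours.
Without Ingest→Clean, Clean's earliest start moves from 2 to 0.
After: Clean→Transform = 7+9 = 16 → 16 hours.

16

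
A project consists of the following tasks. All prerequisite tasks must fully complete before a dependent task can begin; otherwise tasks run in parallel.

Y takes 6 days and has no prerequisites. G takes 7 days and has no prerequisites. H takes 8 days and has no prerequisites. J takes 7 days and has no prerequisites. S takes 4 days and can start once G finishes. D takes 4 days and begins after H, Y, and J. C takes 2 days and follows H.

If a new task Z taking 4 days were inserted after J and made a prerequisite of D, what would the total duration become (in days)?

Originally the project takes 12 days.
With Z inserted, D now waits for max(H, Y, J, Z).
New critical path: J→Z→D = 7+4+4 = 15 ⇒ 15 days.

15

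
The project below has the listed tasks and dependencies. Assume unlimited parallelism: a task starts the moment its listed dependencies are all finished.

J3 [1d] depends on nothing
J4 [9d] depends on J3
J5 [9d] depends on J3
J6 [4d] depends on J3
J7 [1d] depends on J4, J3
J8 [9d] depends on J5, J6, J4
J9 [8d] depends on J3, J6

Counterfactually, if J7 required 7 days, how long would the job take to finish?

Actual critical path: J3→J4→J8 = 1+9+9 = 19 ⇒ 19 days.
J7 has 8 days of float (longest path through it is 11).
That remains the longest chain; total 19 days.

19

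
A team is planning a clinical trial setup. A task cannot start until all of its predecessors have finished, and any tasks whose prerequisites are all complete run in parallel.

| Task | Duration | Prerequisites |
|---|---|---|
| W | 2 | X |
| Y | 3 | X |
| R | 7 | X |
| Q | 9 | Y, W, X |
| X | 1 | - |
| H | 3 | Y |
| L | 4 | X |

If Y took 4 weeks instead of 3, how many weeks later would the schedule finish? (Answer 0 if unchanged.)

1

The binding path is X→Y→Q = 1+3+9 = 13; finish at 13 weeks.
Y is on the critical path; changing it to 4 makes that path 14 weeks.
No other chain overtakes it, so the finish is 14 weeks.
Change in finish: 14 − 13 = +1 weeks.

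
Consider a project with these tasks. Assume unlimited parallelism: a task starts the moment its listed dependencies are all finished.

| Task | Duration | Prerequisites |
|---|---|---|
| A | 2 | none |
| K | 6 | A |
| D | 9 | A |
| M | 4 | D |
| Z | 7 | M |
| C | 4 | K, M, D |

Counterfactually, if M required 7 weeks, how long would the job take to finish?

Critical path before the change: A→D→M→Z = 2+9+4+7 = 22 giving 22 weeks.
M is on the critical path; changing it to 7 makes that path 25 weeks.
No other chain overtakes it, so the finish is 25 weeks.

25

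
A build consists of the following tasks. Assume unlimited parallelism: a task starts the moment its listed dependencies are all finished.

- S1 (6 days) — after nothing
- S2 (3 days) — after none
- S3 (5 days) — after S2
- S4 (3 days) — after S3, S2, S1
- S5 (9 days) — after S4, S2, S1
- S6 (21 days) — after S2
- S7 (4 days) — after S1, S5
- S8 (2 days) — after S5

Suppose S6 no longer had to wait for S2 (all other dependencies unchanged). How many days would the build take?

24

With the dependency in place, S2→S3→S4→S5→S7 = 3+5+3+9+4 = 24 sets the finish at 24 days.
Without S2→S6, S6's earliest start moves from 3 to 0.
The longest chain is now S2→S3→S4→S5→S7 = 3+5+3+9+4 = 24, so the build takes 24 days.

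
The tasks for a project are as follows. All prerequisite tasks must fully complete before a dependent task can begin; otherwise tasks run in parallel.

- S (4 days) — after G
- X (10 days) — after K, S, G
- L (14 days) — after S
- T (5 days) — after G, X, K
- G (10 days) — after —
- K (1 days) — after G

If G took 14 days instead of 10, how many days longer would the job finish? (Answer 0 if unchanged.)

Baseline: G→S→X→T = 10+4+10+5 = 29 → 29 days.
G lies on that path, so at 14 days the path becomes 33 days.
The critical path is still G→S→X→T; finish is now 33 days.
Change in finish: 33 − 29 = +4 days.

4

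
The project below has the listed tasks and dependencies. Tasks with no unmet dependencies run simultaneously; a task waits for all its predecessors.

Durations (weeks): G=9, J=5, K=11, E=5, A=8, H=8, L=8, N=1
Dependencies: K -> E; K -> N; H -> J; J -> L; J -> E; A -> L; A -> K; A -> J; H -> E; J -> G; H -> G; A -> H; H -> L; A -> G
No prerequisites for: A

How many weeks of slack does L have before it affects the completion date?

A→H→J→G = 8+8+5+9 = 30 sets the makespan at 30 weeks.
Longest path through L: 29 weeks (earliest finish 29, latest finish 30).
Slack of L = 22 − 21 = 1 week.

1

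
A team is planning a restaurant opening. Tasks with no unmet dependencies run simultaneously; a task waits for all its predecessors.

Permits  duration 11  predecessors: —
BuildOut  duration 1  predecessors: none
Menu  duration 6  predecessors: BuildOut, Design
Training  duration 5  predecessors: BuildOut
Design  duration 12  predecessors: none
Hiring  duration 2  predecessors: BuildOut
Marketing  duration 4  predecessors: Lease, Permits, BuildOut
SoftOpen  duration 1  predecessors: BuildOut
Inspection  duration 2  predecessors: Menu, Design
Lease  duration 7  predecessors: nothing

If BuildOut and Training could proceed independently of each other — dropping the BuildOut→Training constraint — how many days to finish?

With the dependency in place, Design→Menu→Inspection = 12+6+2 = 20 sets the finish at 20 days.
Without BuildOut→Training, Training's earliest start moves from 1 to 0.
After: Design→Menu→Inspection = 12+6+2 = 20 → 20 days.

20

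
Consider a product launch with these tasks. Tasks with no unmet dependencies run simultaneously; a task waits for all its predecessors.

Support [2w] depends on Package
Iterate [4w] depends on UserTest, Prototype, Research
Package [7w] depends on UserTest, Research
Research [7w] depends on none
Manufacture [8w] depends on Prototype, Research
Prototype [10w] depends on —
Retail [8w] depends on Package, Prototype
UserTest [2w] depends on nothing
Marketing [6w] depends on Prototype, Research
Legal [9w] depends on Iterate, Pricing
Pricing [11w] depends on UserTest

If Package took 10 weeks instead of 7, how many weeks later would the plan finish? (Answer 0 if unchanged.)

As given, the longest chain is Prototype→Iterate→Legal = 10+4+9 = 23, so the finish is 23 weeks.
Package is off the critical path — its longest chain is 22 weeks, giving 1 of slack.
The binding chain switches to Research→Package→Retail = 7+10+8 = 25; finish 25 weeks.
Change in finish: 25 − 23 = +2 weeks.

2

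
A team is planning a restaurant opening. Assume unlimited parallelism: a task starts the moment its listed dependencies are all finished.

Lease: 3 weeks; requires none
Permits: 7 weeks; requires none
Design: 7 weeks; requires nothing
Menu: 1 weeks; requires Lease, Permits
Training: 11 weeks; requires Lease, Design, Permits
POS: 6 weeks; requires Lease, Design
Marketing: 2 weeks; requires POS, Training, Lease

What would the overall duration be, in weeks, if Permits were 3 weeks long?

20

Critical path before the change: Permits→Training→Marketing = 7+11+2 = 20 giving 20 weeks.
Since Permits is critical, the -4 change carries straight to that chain (now 16 weeks).
Now Design→Training→Marketing = 7+11+2 = 20 is longest, so the finish becomes 20 weeks.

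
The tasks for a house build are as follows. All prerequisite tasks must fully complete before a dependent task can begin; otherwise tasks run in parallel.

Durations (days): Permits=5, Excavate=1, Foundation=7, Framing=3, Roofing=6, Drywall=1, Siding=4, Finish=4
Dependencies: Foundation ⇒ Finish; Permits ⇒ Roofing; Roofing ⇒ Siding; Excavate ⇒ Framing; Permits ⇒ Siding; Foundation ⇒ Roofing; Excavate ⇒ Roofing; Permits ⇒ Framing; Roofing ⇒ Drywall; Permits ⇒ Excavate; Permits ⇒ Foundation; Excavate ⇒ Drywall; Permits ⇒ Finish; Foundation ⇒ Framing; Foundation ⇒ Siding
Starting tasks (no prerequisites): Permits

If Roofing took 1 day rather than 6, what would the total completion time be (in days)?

The binding path is Permits→Foundation→Roofing→Siding = 5+7+6+4 = 22; finish at 22 days.
Roofing is on the critical path; changing it to 1 makes that path 17 days.
No other chain overtakes it, so the finish is 17 days.

17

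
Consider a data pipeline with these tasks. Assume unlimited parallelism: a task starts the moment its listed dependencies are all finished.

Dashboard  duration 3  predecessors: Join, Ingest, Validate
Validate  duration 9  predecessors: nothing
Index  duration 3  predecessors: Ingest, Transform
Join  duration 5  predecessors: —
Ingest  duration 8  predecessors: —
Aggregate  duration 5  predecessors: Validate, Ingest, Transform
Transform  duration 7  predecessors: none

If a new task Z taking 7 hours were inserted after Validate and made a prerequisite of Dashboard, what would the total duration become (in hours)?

Originally the schedule takes 14 hours.
With Z inserted, Dashboard now waits for max(Join, Ingest, Validate, Z).
New critical path: Validate→Z→Dashboard = 9+7+3 = 19 ⇒ 19 hours.

19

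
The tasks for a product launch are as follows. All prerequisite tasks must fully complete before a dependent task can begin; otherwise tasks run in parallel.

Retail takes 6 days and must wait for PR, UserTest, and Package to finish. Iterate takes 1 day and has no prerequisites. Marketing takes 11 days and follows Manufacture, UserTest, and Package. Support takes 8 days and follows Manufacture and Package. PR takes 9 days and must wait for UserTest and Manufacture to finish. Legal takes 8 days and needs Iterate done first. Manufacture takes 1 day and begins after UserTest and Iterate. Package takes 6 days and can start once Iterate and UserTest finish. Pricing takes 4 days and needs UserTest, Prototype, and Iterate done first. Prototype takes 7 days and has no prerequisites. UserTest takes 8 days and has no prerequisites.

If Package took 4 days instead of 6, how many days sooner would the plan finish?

1

The binding path is UserTest→Package→Marketing = 8+6+11 = 25; finish at 25 days.
Package lies on that path, so at 4 days the path becomes 23 days.
New critical path: UserTest→Manufacture→PR→Retail = 8+1+9+6 = 24 ⇒ 24 days.
Change in finish: 24 − 25 = -1 days.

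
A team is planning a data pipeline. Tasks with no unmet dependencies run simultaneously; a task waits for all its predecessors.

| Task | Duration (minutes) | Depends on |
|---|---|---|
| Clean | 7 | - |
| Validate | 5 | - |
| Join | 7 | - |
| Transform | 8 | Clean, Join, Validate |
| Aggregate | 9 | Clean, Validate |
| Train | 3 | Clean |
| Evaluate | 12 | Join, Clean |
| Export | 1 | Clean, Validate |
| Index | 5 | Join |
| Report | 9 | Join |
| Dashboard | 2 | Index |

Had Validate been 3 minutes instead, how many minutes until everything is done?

19

Baseline: Clean→Evaluate = 7+12 = 19 → 19 minutes.
The longest path through Validate is only 14 minutes, so Validate has float 5.
That remains the longest chain; total 19 minutes.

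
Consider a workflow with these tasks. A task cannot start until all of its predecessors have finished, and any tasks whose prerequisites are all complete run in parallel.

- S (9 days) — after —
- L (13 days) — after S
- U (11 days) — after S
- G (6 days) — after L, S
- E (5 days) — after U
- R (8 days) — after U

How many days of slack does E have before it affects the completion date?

3

S→L→G = 9+13+6 = 28 sets the makespan at 28 days.
Longest path through E: 25 days (earliest finish 25, latest finish 28).
So E can slip 28 − 25 = 3 days.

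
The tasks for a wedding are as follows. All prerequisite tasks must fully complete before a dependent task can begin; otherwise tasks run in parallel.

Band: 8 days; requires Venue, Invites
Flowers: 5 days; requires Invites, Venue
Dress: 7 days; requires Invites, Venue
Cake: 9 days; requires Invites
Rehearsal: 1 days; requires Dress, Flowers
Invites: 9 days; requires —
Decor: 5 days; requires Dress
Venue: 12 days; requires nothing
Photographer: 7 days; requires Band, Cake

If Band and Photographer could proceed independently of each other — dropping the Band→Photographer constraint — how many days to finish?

25

Before: longest chain Venue→Band→Photographer = 12+8+7 = 27, finish 27.
Without Band→Photographer, Photographer's earliest start moves from 20 to 18.
After: Invites→Cake→Photographer = 9+9+7 = 25 → 25 days.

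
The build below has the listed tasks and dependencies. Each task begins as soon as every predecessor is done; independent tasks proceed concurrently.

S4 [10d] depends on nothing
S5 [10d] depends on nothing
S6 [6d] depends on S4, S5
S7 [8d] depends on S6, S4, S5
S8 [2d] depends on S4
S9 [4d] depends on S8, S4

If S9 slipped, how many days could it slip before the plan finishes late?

Critical path: S4→S6→S7 = 10+6+8 = 24, so the finish is 24 days.
The longest chain containing S9 totals 16 days.
So S9 can slip 24 − 16 = 8 days.

8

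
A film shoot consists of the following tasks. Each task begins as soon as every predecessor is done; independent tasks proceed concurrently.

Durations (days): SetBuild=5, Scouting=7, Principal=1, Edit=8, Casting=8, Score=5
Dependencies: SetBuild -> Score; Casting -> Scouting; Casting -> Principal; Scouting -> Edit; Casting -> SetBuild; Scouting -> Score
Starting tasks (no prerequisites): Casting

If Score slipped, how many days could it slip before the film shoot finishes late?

3

The longest chain is Casting→Scouting→Edit = 8+7+8 = 23; overall finish 23 days.
Score finishes as early as 20 and must finish by 23.
Float = 23 − 20 = 3.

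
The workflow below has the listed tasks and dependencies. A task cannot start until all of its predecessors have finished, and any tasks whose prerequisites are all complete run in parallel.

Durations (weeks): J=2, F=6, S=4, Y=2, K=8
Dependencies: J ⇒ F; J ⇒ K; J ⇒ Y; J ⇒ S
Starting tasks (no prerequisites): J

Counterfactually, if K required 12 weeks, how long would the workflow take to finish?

14

The binding path is J→K = 2+8 = 10; finish at 10 weeks.
Since K is critical, the +4 change carries straight to that chain (now 14 weeks).
The critical path is still J→K; finish is now 14 weeks.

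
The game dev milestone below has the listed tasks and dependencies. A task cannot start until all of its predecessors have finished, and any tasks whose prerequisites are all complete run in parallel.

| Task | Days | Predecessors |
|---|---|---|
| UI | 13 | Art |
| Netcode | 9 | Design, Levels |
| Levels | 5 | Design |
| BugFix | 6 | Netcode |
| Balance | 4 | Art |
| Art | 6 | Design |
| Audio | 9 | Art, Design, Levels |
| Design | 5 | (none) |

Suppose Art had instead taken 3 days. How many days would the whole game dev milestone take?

Baseline: Design→Levels→Netcode→BugFix = 5+5+9+6 = 25 → 25 days.
The longest path through Art is only 24 days, so Art has float 1.
No other chain overtakes it, so the finish is 25 days.

25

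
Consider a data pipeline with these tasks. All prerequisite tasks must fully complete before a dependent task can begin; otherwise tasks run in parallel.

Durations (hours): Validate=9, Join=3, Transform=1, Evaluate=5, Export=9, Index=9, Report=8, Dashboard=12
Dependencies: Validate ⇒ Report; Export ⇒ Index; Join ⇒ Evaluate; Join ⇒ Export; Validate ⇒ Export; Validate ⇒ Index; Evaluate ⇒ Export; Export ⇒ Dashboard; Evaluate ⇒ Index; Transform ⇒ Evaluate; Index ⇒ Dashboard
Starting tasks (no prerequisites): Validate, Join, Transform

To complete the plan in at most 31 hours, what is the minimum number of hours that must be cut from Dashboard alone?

Current finish: 39 hours; target: 31.
Dashboard is on every critical path, so each hour cut from Dashboard cuts the finish by one (this holds down to a finish of 28).
Need 39 − 31 = 8 hours off Dashboard → Dashboard becomes 4 hours, finish becomes 31.

8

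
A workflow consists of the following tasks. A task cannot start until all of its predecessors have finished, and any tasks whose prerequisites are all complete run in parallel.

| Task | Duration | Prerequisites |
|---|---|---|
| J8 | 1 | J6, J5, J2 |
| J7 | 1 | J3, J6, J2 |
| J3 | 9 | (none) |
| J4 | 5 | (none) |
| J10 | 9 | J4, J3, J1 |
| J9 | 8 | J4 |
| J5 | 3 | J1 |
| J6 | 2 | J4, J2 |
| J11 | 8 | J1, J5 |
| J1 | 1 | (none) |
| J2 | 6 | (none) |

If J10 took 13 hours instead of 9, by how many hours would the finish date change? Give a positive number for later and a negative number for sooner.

4

Actual critical path: J3→J10 = 9+9 = 18 ⇒ 18 hours.
J10 is on the critical path; changing it to 13 makes that path 22 hours.
No other chain overtakes it, so the finish is 22 hours.
Change in finish: 22 − 18 = +4 hours.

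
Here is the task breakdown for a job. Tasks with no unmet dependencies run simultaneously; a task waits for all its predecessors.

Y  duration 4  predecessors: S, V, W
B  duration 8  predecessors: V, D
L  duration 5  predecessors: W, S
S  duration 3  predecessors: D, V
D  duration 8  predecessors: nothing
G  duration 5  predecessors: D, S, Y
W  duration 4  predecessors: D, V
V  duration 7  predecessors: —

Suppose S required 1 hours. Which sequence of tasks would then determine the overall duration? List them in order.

Critical path before the change: D→W→Y→G = 8+4+4+5 = 21 giving 21 hours.
S is off the critical path — its longest chain is 20 hours, giving 1 of slack.
No other chain overtakes it, so the finish is 21 hours.

D, W, Y, G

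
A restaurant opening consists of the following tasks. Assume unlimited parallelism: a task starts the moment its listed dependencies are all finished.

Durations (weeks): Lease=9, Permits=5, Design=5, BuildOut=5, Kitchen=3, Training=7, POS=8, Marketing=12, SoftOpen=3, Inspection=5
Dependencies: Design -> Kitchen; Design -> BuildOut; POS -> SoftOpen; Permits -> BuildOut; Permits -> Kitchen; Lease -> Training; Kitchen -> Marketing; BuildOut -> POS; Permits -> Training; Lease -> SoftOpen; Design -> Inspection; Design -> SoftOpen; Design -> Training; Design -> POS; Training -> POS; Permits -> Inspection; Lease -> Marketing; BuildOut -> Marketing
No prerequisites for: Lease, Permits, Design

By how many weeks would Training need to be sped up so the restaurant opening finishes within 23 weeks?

Current finish: 27 weeks; target: 23.
Training is on every critical path, so each week cut from Training cuts the finish by one (this holds down to a finish of 22).
Need 27 − 23 = 4 weeks off Training → Training becomes 3 weeks, finish becomes 23.

4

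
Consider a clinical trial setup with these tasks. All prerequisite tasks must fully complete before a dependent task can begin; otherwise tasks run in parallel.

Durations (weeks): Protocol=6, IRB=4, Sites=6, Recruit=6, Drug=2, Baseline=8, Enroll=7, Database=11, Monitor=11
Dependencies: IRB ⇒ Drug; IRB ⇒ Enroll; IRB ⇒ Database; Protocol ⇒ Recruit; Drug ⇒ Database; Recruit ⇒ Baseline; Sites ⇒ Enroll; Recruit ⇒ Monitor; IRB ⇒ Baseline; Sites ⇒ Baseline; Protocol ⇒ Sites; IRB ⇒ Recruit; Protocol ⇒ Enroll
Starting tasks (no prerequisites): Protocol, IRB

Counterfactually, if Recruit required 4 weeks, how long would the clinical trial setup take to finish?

21

Baseline: Protocol→Recruit→Monitor = 6+6+11 = 23 → 23 weeks.
Recruit lies on that path, so at 4 weeks the path becomes 21 weeks.
The critical path is still Protocol→Recruit→Monitor; finish is now 21 weeks.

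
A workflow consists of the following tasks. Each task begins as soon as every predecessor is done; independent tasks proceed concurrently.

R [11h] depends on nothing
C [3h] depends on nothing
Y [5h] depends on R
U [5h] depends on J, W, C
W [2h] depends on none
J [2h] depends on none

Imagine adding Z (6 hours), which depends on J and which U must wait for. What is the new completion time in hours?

Originally the project takes 16 hours.
With Z inserted, U now waits for max(J, W, C, Z).
New critical path: R→Y = 11+5 = 16 ⇒ 16 hours.

16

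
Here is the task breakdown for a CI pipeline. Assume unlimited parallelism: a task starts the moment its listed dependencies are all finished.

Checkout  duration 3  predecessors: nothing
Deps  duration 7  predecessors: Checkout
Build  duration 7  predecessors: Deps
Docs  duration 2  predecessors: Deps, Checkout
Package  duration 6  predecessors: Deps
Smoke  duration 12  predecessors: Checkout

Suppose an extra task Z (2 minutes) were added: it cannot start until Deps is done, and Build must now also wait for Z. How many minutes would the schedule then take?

19

Originally the schedule takes 17 minutes.
With Z inserted, Build now waits for max(Deps, Z).
New critical path: Checkout→Deps→Z→Build = 3+7+2+7 = 19 ⇒ 19 minutes.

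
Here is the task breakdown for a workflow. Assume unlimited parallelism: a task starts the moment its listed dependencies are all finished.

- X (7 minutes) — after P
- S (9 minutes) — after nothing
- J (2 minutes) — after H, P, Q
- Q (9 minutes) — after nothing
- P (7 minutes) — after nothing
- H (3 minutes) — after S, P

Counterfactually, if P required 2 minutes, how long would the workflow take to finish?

Actual critical path: P→X = 7+7 = 14 ⇒ 14 minutes.
P is on the critical path; changing it to 2 makes that path 9 minutes.
Now S→H→J = 9+3+2 = 14 is longest, so the finish becomes 14 minutes.

14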